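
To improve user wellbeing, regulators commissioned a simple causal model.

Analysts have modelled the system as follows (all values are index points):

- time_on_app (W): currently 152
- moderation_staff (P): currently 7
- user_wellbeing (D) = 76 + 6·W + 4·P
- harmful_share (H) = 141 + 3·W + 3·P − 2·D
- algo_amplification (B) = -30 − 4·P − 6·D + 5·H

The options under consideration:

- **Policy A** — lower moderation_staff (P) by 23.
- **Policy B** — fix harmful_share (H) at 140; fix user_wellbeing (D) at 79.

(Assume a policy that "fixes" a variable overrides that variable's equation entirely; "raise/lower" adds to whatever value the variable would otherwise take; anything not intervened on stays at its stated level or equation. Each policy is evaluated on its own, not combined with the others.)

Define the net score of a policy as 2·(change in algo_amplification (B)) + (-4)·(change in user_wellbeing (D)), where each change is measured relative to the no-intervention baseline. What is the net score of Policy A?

2806

Baseline:
  W = 152
  P = 7
  D = 76 + 6·152 + 4·7 = 1016
  H = 141 + 3·152 + 3·7 − 2·1016 = -1414
  B = -30 − 4·7 − 6·1016 + 5·(-1414) = -13224
Policy A (P − 23):
  W = 152
  P = 7 − 23 = -16
  D = 76 + 6·152 + 4·(-16) = 924
  H = 141 + 3·152 + 3·(-16) − 2·924 = -1299
  B = -30 − 4·(-16) − 6·924 + 5·(-1299) = -12005
ΔB = -12005 − (-13224) = 1219; ΔD = 924 − 1016 = -92
Score = 2·1219 + (-4)·(-92) = 2806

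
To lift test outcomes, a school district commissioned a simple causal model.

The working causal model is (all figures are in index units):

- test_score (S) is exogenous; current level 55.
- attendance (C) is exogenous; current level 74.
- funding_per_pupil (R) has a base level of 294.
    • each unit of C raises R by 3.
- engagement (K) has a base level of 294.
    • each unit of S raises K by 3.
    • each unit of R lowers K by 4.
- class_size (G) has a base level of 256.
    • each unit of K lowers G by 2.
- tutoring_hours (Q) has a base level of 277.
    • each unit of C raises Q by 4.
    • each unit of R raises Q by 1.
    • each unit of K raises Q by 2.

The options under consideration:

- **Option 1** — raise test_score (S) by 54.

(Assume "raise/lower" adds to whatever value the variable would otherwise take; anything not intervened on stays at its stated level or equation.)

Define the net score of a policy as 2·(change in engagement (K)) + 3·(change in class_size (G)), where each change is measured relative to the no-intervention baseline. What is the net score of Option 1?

Baseline:
  S = 55
  C = 74
  R = 294 + 3·74 = 516
  K = 294 + 3·55 − 4·516 = -1605
  G = 256 − 2·(-1605) = 3466
Option 1 (S + 54):
  S = 55 + 54 = 109
  C = 74
  R = 294 + 3·74 = 516
  K = 294 + 3·109 − 4·516 = -1443
  G = 256 − 2·(-1443) = 3142
ΔK = -1443 − (-1605) = 162; ΔG = 3142 − 3466 = -324
Score = 2·162 + 3·(-324) = -648

-648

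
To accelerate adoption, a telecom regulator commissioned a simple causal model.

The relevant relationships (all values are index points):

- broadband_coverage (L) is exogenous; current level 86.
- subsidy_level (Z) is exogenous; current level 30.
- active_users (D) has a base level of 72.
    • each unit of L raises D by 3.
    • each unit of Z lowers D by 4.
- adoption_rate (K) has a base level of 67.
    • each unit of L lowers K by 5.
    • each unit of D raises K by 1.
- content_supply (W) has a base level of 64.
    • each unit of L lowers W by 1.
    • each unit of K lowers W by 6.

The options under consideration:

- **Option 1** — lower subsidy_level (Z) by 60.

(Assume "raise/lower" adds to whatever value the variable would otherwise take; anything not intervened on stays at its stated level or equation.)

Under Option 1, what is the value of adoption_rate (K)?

Option 1 (Z − 60):
  L = 86
  Z = 30 − 60 = -30
  D = 72 + 3·86 − 4·(-30) = 450
  K = 67 − 5·86 + 450 = 87

87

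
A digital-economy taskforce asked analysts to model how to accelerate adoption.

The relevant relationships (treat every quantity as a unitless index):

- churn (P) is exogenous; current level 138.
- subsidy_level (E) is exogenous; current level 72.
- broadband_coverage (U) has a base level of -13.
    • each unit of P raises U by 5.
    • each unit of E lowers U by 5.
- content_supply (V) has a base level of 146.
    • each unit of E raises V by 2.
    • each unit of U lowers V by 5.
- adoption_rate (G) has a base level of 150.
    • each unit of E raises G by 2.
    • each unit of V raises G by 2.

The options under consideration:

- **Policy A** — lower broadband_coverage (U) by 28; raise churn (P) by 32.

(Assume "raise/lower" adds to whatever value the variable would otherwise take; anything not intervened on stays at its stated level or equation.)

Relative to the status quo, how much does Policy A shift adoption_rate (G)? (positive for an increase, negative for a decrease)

-1320

Baseline:
  P = 138
  E = 72
  U = -13 + 5·138 − 5·72 = 317
  V = 146 + 2·72 − 5·317 = -1295
  G = 150 + 2·72 + 2·(-1295) = -2296
Policy A (U − 28, P + 32):
  P = 138 + 32 = 170
  E = 72
  U = -13 + 5·170 − 5·72 (−28 from intervention) = 449
  V = 146 + 2·72 − 5·449 = -1955
  G = 150 + 2·72 + 2·(-1955) = -3616
Change in G: -3616 − (-2296) = -1320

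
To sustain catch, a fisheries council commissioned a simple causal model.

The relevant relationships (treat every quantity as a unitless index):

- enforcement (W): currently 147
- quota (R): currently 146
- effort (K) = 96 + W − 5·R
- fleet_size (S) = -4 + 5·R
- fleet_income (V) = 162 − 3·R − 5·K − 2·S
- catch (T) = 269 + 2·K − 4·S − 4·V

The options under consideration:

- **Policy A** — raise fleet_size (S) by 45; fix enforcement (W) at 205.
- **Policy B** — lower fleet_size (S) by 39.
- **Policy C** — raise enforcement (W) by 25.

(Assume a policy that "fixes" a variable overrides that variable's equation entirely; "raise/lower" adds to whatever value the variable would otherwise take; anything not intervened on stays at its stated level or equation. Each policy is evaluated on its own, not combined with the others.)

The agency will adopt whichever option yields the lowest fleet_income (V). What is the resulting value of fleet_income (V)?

Policy A (S + 45, W := 205):
  W = 205
  R = 146
  K = 96 + 205 − 5·146 = -429
  S = -4 + 5·146 (+45 from intervention) = 771
  V = 162 − 3·146 − 5·(-429) − 2·771 = 327
Policy B (S − 39):
  W = 147
  R = 146
  K = 96 + 147 − 5·146 = -487
  S = -4 + 5·146 (−39 from intervention) = 687
  V = 162 − 3·146 − 5·(-487) − 2·687 = 785
Policy C (W + 25):
  W = 147 + 25 = 172
  R = 146
  K = 96 + 172 − 5·146 = -462
  S = -4 + 5·146 = 726
  V = 162 − 3·146 − 5·(-462) − 2·726 = 582
Comparing — Policy A: V=327, Policy B: V=785, Policy C: V=582. Lowest is 327 (Policy A).

327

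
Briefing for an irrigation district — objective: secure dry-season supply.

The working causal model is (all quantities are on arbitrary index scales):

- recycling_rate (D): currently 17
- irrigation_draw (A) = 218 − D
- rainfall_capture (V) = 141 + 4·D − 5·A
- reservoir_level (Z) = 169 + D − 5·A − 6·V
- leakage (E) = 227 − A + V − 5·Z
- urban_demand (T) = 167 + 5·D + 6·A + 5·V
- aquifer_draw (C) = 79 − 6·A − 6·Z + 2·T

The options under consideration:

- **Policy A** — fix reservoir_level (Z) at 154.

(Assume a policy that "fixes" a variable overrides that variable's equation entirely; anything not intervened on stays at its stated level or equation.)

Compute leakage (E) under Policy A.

-1540

Policy A (Z := 154):
  D = 17
  A = 218 − 17 = 201
  V = 141 + 4·17 − 5·201 = -796
  Z = 154
  E = 227 − 201 + (-796) − 5·154 = -1540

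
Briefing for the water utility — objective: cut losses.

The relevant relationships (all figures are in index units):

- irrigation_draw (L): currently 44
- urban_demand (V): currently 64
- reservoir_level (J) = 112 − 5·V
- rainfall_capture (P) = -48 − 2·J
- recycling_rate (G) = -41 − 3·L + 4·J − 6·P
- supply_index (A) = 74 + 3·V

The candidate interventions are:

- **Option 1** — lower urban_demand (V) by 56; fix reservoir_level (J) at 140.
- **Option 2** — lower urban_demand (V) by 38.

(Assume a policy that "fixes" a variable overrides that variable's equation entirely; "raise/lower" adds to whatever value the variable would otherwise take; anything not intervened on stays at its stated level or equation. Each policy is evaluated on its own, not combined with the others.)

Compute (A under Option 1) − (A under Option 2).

-54

Option 1 (V − 56, J := 140):
  V = 64 − 56 = 8
  A = 74 + 3·8 = 98
Option 2 (V − 38):
  V = 64 − 38 = 26
  A = 74 + 3·26 = 152
A: 98 − 152 = -54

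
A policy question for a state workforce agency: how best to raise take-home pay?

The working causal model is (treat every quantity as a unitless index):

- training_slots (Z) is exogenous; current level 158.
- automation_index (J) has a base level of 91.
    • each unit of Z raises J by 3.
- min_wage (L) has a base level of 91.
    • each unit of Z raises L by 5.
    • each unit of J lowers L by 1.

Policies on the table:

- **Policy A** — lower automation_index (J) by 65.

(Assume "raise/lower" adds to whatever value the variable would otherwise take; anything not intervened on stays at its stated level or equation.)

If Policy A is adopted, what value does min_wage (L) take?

Policy A (J − 65):
  Z = 158
  J = 91 + 3·158 (−65 from intervention) = 500
  L = 91 + 5·158 − 500 = 381

381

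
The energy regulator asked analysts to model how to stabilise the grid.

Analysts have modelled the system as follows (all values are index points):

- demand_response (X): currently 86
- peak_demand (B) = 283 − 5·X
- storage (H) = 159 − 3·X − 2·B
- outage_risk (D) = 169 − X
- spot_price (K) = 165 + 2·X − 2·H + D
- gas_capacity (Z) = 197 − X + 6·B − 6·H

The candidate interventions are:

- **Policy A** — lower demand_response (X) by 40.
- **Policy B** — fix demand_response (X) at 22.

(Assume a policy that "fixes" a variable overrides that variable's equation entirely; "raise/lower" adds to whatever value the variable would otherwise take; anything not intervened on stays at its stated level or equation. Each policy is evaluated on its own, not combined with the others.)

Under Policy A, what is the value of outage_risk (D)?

123

Policy A (X − 40):
  X = 86 − 40 = 46
  D = 169 − 46 = 123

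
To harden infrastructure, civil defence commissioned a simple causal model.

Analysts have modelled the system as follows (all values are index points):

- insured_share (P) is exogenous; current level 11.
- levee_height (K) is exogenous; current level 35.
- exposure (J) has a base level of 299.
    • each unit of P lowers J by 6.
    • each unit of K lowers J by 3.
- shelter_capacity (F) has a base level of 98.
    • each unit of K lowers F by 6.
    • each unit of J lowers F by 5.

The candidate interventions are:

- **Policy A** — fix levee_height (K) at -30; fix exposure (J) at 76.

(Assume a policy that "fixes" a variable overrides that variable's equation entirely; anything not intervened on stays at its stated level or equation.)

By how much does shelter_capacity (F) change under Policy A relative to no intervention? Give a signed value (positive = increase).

Baseline:
  P = 11
  K = 35
  J = 299 − 6·11 − 3·35 = 128
  F = 98 − 6·35 − 5·128 = -752
Policy A (K := -30, J := 76):
  P = 11
  K = -30
  J = 76
  F = 98 − 6·(-30) − 5·76 = -102
Change in F: -102 − (-752) = 650

650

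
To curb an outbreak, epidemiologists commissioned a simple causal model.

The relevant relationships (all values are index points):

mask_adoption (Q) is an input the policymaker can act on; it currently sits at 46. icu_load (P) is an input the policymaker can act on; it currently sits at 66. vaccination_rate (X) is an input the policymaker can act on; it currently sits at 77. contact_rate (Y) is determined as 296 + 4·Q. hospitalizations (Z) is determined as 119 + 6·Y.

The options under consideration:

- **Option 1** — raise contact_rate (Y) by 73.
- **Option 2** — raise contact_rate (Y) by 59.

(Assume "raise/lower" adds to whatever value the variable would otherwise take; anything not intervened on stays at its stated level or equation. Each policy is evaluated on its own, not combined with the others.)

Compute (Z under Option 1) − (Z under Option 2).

84

Option 1 (Y + 73):
  Q = 46
  Y = 296 + 4·46 (+73 from intervention) = 553
  Z = 119 + 6·553 = 3437
Option 2 (Y + 59):
  Q = 46
  Y = 296 + 4·46 (+59 from intervention) = 539
  Z = 119 + 6·539 = 3353
Z: 3437 − 3353 = 84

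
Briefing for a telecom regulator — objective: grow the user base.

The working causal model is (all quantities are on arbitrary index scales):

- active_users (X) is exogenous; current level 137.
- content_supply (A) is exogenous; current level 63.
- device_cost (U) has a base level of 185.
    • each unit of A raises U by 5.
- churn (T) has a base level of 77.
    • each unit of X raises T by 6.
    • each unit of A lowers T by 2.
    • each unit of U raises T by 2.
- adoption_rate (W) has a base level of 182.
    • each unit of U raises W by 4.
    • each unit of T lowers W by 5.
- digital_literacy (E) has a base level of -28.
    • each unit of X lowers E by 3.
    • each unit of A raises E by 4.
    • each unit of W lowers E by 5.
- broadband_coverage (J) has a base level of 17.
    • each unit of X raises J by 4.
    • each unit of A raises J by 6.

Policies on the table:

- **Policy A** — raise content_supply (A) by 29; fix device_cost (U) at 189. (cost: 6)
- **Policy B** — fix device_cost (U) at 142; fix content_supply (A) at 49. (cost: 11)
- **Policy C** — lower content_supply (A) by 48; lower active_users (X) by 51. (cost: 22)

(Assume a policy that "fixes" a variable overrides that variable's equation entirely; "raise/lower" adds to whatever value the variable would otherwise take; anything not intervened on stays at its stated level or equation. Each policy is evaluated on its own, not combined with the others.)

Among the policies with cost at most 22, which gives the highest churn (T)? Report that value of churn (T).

1093

Policy A (A + 29, U := 189):
  X = 137
  A = 63 + 29 = 92
  U = 189
  T = 77 + 6·137 − 2·92 + 2·189 = 1093
Policy B (U := 142, A := 49):
  X = 137
  A = 49
  U = 142
  T = 77 + 6·137 − 2·49 + 2·142 = 1085
Policy C (A − 48, X − 51):
  X = 137 − 51 = 86
  A = 63 − 48 = 15
  U = 185 + 5·15 = 260
  T = 77 + 6·86 − 2·15 + 2·260 = 1083
Comparing — Policy A: T=1093, Policy B: T=1085, Policy C: T=1083. Highest is 1093 (Policy A).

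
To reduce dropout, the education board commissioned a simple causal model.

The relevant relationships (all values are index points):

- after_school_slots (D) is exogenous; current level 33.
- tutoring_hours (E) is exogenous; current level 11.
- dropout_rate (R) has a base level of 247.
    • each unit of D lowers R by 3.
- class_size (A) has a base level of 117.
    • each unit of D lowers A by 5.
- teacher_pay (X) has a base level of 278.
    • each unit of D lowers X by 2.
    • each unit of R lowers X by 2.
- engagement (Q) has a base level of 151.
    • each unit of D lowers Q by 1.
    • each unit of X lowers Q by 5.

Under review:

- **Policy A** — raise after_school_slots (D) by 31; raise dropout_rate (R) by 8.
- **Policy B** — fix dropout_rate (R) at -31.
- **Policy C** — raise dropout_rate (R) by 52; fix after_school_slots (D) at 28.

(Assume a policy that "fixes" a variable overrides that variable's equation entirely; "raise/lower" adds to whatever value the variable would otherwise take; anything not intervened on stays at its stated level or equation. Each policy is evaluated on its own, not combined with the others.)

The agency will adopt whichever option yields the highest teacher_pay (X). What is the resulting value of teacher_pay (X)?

274

Policy A (D + 31, R + 8):
  D = 33 + 31 = 64
  R = 247 − 3·64 (+8 from intervention) = 63
  X = 278 − 2·64 − 2·63 = 24
Policy B (R := -31):
  D = 33
  R = -31
  X = 278 − 2·33 − 2·(-31) = 274
Policy C (R + 52, D := 28):
  D = 28
  R = 247 − 3·28 (+52 from intervention) = 215
  X = 278 − 2·28 − 2·215 = -208
Comparing — Policy A: X=24, Policy B: X=274, Policy C: X=-208. Highest is 274 (Policy B).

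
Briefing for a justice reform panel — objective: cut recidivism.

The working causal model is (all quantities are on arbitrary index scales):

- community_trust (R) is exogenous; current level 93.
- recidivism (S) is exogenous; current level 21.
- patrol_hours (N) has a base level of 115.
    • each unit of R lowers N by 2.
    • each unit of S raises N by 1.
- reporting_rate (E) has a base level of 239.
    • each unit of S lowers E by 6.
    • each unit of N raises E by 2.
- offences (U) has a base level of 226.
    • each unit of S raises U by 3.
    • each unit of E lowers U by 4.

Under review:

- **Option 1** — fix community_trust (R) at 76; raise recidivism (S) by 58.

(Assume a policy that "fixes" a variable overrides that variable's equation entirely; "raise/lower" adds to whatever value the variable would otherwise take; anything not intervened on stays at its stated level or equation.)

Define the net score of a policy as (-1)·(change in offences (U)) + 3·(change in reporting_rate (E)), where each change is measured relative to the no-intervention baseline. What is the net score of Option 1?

-1322

Baseline:
  R = 93
  S = 21
  N = 115 − 2·93 + 21 = -50
  E = 239 − 6·21 + 2·(-50) = 13
  U = 226 + 3·21 − 4·13 = 237
Option 1 (R := 76, S + 58):
  R = 76
  S = 21 + 58 = 79
  N = 115 − 2·76 + 79 = 42
  E = 239 − 6·79 + 2·42 = -151
  U = 226 + 3·79 − 4·(-151) = 1067
ΔU = 1067 − 237 = 830; ΔE = -151 − 13 = -164
Score = (-1)·830 + 3·(-164) = -1322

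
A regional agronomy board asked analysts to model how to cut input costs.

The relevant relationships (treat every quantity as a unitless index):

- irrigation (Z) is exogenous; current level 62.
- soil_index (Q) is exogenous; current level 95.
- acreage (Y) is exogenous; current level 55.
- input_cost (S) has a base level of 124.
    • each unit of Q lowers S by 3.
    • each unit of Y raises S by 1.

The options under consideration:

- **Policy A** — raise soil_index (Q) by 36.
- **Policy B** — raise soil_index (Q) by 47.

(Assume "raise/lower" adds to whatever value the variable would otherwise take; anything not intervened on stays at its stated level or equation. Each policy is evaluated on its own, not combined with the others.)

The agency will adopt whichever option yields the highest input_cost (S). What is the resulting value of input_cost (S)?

-214

Policy A (Q + 36):
  Q = 95 + 36 = 131
  Y = 55
  S = 124 − 3·131 + 55 = -214
Policy B (Q + 47):
  Q = 95 + 47 = 142
  Y = 55
  S = 124 − 3·142 + 55 = -247
Comparing — Policy A: S=-214, Policy B: S=-247. Highest is -214 (Policy A).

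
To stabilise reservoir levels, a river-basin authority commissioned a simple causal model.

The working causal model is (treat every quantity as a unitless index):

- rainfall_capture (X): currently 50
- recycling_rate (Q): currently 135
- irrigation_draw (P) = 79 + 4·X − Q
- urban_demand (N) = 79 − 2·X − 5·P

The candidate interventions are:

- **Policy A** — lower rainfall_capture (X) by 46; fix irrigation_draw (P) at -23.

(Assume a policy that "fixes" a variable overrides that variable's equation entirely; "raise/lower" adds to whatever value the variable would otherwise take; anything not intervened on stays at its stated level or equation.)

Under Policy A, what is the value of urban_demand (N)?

Policy A (X − 46, P := -23):
  X = 50 − 46 = 4
  Q = 135
  P = -23
  N = 79 − 2·4 − 5·(-23) = 186

186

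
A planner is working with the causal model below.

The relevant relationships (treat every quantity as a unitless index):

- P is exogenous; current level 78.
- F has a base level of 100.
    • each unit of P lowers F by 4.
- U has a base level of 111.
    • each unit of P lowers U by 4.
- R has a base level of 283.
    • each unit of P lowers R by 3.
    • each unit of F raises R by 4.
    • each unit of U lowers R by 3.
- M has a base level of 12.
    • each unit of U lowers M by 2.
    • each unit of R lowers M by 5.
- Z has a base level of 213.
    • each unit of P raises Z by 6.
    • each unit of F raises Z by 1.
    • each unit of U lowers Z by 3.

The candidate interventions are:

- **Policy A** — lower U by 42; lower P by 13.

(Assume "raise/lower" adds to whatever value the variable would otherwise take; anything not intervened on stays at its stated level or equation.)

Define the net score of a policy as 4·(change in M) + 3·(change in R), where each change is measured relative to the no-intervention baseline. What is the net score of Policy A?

Baseline:
  P = 78
  F = 100 − 4·78 = -212
  U = 111 − 4·78 = -201
  R = 283 − 3·78 + 4·(-212) − 3·(-201) = -196
  M = 12 − 2·(-201) − 5·(-196) = 1394
Policy A (U − 42, P − 13):
  P = 78 − 13 = 65
  F = 100 − 4·65 = -160
  U = 111 − 4·65 (−42 from intervention) = -191
  R = 283 − 3·65 + 4·(-160) − 3·(-191) = 21
  M = 12 − 2·(-191) − 5·21 = 289
ΔM = 289 − 1394 = -1105; ΔR = 21 − (-196) = 217
Score = 4·(-1105) + 3·217 = -3769

-3769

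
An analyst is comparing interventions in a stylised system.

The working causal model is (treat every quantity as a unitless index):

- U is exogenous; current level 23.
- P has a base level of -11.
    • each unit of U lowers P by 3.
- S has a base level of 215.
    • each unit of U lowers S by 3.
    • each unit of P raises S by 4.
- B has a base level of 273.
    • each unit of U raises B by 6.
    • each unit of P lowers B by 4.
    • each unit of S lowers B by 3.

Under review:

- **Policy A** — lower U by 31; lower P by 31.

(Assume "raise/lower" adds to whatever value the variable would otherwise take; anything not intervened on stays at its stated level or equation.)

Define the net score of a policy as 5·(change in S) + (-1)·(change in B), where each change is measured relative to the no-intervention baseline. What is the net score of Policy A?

Baseline:
  U = 23
  P = -11 − 3·23 = -80
  S = 215 − 3·23 + 4·(-80) = -174
  B = 273 + 6·23 − 4·(-80) − 3·(-174) = 1253
Policy A (U − 31, P − 31):
  U = 23 − 31 = -8
  P = -11 − 3·(-8) (−31 from intervention) = -18
  S = 215 − 3·(-8) + 4·(-18) = 167
  B = 273 + 6·(-8) − 4·(-18) − 3·167 = -204
ΔS = 167 − (-174) = 341; ΔB = -204 − 1253 = -1457
Score = 5·341 + (-1)·(-1457) = 3162

3162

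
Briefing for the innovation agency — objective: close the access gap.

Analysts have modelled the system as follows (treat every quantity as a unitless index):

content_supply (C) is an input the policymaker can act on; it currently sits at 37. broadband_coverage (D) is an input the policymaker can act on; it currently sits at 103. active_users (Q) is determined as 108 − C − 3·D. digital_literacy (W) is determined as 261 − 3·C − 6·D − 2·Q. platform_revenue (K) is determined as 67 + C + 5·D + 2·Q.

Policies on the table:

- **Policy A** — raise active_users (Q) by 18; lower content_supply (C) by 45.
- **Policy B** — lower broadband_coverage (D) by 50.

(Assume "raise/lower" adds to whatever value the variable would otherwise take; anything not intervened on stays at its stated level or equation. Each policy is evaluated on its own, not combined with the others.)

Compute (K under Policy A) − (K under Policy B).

Policy A (Q + 18, C − 45):
  C = 37 − 45 = -8
  D = 103
  Q = 108 − (-8) − 3·103 (+18 from intervention) = -175
  K = 67 + (-8) + 5·103 + 2·(-175) = 224
Policy B (D − 50):
  C = 37
  D = 103 − 50 = 53
  Q = 108 − 37 − 3·53 = -88
  K = 67 + 37 + 5·53 + 2·(-88) = 193
K: 224 − 193 = 31

31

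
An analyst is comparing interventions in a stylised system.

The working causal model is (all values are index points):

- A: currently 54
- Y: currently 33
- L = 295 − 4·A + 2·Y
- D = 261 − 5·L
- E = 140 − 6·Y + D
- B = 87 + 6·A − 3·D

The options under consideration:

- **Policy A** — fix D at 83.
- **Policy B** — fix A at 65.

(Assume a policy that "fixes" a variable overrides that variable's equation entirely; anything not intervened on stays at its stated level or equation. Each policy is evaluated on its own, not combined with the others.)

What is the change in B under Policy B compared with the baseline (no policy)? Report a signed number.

-594

Baseline:
  A = 54
  Y = 33
  L = 295 − 4·54 + 2·33 = 145
  D = 261 − 5·145 = -464
  B = 87 + 6·54 − 3·(-464) = 1803
Policy B (A := 65):
  A = 65
  Y = 33
  L = 295 − 4·65 + 2·33 = 101
  D = 261 − 5·101 = -244
  B = 87 + 6·65 − 3·(-244) = 1209
Change in B: 1209 − 1803 = -594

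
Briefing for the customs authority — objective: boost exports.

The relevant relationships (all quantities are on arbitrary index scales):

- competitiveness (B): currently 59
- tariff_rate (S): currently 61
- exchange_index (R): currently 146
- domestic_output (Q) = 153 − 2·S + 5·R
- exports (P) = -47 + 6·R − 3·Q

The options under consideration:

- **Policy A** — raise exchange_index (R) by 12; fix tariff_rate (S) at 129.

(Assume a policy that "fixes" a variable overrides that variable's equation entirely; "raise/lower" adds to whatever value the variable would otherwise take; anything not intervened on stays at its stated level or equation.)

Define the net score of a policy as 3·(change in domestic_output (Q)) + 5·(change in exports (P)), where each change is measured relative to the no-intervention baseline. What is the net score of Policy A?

Baseline:
  S = 61
  R = 146
  Q = 153 − 2·61 + 5·146 = 761
  P = -47 + 6·146 − 3·761 = -1454
Policy A (R + 12, S := 129):
  S = 129
  R = 146 + 12 = 158
  Q = 153 − 2·129 + 5·158 = 685
  P = -47 + 6·158 − 3·685 = -1154
ΔQ = 685 − 761 = -76; ΔP = -1154 − (-1454) = 300
Score = 3·(-76) + 5·300 = 1272

1272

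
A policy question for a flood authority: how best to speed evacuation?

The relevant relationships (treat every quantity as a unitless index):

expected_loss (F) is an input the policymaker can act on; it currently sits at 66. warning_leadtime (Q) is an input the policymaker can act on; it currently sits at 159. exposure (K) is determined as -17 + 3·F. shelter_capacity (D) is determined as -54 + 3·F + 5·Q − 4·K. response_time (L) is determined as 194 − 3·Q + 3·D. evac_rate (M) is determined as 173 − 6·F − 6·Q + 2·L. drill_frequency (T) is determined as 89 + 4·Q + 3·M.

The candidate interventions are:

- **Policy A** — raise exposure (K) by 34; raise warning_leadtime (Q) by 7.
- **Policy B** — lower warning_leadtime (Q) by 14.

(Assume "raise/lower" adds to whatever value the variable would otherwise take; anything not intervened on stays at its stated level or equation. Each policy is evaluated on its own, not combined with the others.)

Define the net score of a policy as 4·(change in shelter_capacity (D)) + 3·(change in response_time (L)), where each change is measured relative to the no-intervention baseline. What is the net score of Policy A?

-1376

Baseline:
  F = 66
  Q = 159
  K = -17 + 3·66 = 181
  D = -54 + 3·66 + 5·159 − 4·181 = 215
  L = 194 − 3·159 + 3·215 = 362
Policy A (K + 34, Q + 7):
  F = 66
  Q = 159 + 7 = 166
  K = -17 + 3·66 (+34 from intervention) = 215
  D = -54 + 3·66 + 5·166 − 4·215 = 114
  L = 194 − 3·166 + 3·114 = 38
ΔD = 114 − 215 = -101; ΔL = 38 − 362 = -324
Score = 4·(-101) + 3·(-324) = -1376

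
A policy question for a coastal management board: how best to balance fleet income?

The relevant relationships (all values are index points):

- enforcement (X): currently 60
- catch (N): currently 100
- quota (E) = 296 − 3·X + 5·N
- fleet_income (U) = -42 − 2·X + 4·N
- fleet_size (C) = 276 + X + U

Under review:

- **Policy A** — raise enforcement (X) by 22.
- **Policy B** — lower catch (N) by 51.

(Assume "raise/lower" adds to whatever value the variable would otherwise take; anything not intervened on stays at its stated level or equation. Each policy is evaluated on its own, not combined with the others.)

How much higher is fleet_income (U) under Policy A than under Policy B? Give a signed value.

Policy A (X + 22):
  X = 60 + 22 = 82
  N = 100
  U = -42 − 2·82 + 4·100 = 194
Policy B (N − 51):
  X = 60
  N = 100 − 51 = 49
  U = -42 − 2·60 + 4·49 = 34
U: 194 − 34 = 160

160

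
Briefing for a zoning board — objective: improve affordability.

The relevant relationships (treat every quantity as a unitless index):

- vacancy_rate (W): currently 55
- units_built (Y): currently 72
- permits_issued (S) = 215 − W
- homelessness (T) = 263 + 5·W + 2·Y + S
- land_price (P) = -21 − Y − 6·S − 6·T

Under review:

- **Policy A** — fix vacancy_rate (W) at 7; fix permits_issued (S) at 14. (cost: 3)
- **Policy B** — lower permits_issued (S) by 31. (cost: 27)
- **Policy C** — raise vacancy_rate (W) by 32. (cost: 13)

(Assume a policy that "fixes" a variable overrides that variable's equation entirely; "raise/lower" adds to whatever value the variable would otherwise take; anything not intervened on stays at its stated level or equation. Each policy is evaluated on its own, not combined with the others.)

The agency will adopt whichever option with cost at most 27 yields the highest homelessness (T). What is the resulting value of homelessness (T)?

970

Policy A (W := 7, S := 14):
  W = 7
  Y = 72
  S = 14
  T = 263 + 5·7 + 2·72 + 14 = 456
Policy B (S − 31):
  W = 55
  Y = 72
  S = 215 − 55 (−31 from intervention) = 129
  T = 263 + 5·55 + 2·72 + 129 = 811
Policy C (W + 32):
  W = 55 + 32 = 87
  Y = 72
  S = 215 − 87 = 128
  T = 263 + 5·87 + 2·72 + 128 = 970
Comparing — Policy A: T=456, Policy B: T=811, Policy C: T=970. Highest is 970 (Policy C).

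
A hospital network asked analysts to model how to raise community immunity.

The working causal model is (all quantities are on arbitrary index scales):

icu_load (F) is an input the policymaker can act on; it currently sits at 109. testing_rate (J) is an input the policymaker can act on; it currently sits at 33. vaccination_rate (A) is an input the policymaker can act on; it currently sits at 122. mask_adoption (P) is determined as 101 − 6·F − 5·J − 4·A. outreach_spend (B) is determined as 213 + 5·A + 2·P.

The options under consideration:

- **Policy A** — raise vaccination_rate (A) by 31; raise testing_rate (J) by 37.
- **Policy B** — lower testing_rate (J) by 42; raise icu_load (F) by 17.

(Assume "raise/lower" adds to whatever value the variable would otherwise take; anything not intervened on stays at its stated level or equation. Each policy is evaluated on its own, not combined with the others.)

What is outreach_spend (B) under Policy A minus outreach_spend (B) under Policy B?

Policy A (A + 31, J + 37):
  F = 109
  J = 33 + 37 = 70
  A = 122 + 31 = 153
  P = 101 − 6·109 − 5·70 − 4·153 = -1515
  B = 213 + 5·153 + 2·(-1515) = -2052
Policy B (J − 42, F + 17):
  F = 109 + 17 = 126
  J = 33 − 42 = -9
  A = 122
  P = 101 − 6·126 − 5·(-9) − 4·122 = -1098
  B = 213 + 5·122 + 2·(-1098) = -1373
B: -2052 − (-1373) = -679

-679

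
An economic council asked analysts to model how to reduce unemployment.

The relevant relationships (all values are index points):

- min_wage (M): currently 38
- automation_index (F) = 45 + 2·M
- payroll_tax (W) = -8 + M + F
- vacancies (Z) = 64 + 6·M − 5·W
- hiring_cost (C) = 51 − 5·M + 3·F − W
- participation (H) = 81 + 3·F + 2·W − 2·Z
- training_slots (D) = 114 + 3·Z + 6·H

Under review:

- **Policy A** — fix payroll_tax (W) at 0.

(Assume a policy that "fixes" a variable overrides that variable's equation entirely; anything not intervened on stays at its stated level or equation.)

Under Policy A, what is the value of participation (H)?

-140

Policy A (W := 0):
  M = 38
  F = 45 + 2·38 = 121
  W = 0
  Z = 64 + 6·38 − 5·0 = 292
  H = 81 + 3·121 + 2·0 − 2·292 = -140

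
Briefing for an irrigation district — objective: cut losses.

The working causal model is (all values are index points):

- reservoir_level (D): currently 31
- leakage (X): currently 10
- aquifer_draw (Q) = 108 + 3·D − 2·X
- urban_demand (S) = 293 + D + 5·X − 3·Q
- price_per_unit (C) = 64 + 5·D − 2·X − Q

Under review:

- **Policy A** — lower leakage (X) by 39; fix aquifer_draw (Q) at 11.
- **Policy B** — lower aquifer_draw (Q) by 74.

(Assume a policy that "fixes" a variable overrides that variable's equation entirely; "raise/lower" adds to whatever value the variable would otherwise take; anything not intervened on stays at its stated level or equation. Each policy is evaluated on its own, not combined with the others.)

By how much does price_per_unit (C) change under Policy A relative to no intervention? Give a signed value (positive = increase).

248

Baseline:
  D = 31
  X = 10
  Q = 108 + 3·31 − 2·10 = 181
  C = 64 + 5·31 − 2·10 − 181 = 18
Policy A (X − 39, Q := 11):
  D = 31
  X = 10 − 39 = -29
  Q = 11
  C = 64 + 5·31 − 2·(-29) − 11 = 266
Change in C: 266 − 18 = 248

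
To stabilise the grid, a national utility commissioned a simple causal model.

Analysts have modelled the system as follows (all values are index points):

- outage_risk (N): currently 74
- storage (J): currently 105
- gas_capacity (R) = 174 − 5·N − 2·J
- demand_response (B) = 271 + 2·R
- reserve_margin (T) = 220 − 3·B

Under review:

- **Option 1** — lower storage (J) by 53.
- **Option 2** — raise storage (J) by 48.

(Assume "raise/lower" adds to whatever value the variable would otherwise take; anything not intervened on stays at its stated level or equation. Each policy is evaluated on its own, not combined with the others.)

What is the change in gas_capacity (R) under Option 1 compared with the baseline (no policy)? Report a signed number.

106

Baseline:
  N = 74
  J = 105
  R = 174 − 5·74 − 2·105 = -406
Option 1 (J − 53):
  N = 74
  J = 105 − 53 = 52
  R = 174 − 5·74 − 2·52 = -300
Change in R: -300 − (-406) = 106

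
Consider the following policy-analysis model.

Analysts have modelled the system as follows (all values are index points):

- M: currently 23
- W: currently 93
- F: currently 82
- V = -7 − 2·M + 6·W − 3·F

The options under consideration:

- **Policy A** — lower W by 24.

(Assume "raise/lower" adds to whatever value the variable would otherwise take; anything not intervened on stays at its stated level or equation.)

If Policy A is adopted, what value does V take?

115

Policy A (W − 24):
  M = 23
  W = 93 − 24 = 69
  F = 82
  V = -7 − 2·23 + 6·69 − 3·82 = 115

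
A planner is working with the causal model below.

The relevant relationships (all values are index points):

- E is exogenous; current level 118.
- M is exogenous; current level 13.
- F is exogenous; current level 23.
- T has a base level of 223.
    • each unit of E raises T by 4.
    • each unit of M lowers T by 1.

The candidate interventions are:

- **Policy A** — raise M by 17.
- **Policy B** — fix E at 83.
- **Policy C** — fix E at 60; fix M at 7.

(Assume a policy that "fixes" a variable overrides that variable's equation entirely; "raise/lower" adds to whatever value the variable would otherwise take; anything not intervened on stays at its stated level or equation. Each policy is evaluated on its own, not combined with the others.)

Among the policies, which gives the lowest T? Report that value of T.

Policy A (M + 17):
  E = 118
  M = 13 + 17 = 30
  T = 223 + 4·118 − 30 = 665
Policy B (E := 83):
  E = 83
  M = 13
  T = 223 + 4·83 − 13 = 542
Policy C (E := 60, M := 7):
  E = 60
  M = 7
  T = 223 + 4·60 − 7 = 456
Comparing — Policy A: T=665, Policy B: T=542, Policy C: T=456. Lowest is 456 (Policy C).

456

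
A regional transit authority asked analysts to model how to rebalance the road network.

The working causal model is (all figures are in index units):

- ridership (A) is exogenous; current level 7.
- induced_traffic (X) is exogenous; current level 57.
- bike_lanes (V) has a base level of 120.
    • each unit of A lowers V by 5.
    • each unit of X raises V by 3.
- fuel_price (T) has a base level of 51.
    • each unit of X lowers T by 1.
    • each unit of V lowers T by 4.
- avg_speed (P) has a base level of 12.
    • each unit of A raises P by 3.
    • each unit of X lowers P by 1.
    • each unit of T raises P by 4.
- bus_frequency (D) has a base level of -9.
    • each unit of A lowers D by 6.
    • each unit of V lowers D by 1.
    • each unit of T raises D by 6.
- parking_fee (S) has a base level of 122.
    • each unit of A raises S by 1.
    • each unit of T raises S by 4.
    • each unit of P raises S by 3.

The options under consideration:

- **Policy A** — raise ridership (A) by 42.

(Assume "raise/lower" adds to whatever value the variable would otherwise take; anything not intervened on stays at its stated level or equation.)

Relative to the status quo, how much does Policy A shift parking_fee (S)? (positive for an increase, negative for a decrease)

Baseline:
  A = 7
  X = 57
  V = 120 − 5·7 + 3·57 = 256
  T = 51 − 57 − 4·256 = -1030
  P = 12 + 3·7 − 57 + 4·(-1030) = -4144
  S = 122 + 7 + 4·(-1030) + 3·(-4144) = -16423
Policy A (A + 42):
  A = 7 + 42 = 49
  X = 57
  V = 120 − 5·49 + 3·57 = 46
  T = 51 − 57 − 4·46 = -190
  P = 12 + 3·49 − 57 + 4·(-190) = -658
  S = 122 + 49 + 4·(-190) + 3·(-658) = -2563
Change in S: -2563 − (-16423) = 13860

13860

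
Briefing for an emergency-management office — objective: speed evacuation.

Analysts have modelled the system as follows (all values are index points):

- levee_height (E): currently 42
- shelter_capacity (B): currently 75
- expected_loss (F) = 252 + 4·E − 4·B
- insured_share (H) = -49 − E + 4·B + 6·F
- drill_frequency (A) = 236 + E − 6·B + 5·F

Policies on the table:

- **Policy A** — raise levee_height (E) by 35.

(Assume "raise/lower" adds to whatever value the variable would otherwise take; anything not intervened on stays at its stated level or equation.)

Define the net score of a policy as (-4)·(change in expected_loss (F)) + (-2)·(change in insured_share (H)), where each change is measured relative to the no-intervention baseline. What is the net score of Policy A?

Baseline:
  E = 42
  B = 75
  F = 252 + 4·42 − 4·75 = 120
  H = -49 − 42 + 4·75 + 6·120 = 929
Policy A (E + 35):
  E = 42 + 35 = 77
  B = 75
  F = 252 + 4·77 − 4·75 = 260
  H = -49 − 77 + 4·75 + 6·260 = 1734
ΔF = 260 − 120 = 140; ΔH = 1734 − 929 = 805
Score = (-4)·140 + (-2)·805 = -2170

-2170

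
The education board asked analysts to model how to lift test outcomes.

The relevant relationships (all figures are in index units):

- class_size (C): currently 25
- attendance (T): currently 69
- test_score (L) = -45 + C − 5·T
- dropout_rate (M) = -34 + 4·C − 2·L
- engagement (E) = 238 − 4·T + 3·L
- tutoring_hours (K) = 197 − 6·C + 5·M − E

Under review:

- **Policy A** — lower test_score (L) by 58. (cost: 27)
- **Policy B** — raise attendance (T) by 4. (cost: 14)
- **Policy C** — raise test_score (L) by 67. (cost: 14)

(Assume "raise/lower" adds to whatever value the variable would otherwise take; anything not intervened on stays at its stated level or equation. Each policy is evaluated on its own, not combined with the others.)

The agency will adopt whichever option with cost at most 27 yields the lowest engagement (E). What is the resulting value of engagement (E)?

-1307

Policy A (L − 58):
  C = 25
  T = 69
  L = -45 + 25 − 5·69 (−58 from intervention) = -423
  E = 238 − 4·69 + 3·(-423) = -1307
Policy B (T + 4):
  C = 25
  T = 69 + 4 = 73
  L = -45 + 25 − 5·73 = -385
  E = 238 − 4·73 + 3·(-385) = -1209
Policy C (L + 67):
  C = 25
  T = 69
  L = -45 + 25 − 5·69 (+67 from intervention) = -298
  E = 238 − 4·69 + 3·(-298) = -932
Comparing — Policy A: E=-1307, Policy B: E=-1209, Policy C: E=-932. Lowest is -1307 (Policy A).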